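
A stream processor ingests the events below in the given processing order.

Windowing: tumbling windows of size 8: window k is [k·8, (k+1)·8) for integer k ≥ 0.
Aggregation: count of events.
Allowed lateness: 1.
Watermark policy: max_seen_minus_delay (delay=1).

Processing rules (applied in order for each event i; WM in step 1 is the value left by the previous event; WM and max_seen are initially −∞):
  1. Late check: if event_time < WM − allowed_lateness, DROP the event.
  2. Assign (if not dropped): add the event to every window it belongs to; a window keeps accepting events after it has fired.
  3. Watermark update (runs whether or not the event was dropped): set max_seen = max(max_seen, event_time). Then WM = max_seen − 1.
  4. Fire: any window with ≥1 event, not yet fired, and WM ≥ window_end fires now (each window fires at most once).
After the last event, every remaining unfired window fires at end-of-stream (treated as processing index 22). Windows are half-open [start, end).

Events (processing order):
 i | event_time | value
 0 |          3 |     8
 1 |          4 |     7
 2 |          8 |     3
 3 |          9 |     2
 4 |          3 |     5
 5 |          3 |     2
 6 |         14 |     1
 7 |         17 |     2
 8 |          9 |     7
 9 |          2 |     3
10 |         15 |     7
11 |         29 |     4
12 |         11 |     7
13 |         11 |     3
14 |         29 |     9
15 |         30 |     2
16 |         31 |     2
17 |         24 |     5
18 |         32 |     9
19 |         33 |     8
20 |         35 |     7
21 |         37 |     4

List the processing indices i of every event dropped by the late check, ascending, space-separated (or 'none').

4 5 8 9 12 13 17

i=0 t=3 v=8: → [0,8); WM=2
i=1 t=4 v=7: → [0,8); WM=3
i=2 t=8 v=3: → [8,16); WM=7
i=3 t=9 v=2: → [8,16); WM=8; [0,8) fires=2
i=4 t=3 v=5: DROP (t<8-1); WM=8
i=5 t=3 v=2: DROP (t<8-1); WM=8
i=6 t=14 v=1: → [8,16); WM=13
i=7 t=17 v=2: → [16,24); WM=16; [8,16) fires=3
i=8 t=9 v=7: DROP (t<16-1); WM=16
i=9 t=2 v=3: DROP (t<16-1); WM=16
i=10 t=15 v=7: → [8,16); WM=16
i=11 t=29 v=4: → [24,32); WM=28; [16,24) fires=1
i=12 t=11 v=7: DROP (t<28-1); WM=28
i=13 t=11 v=3: DROP (t<28-1); WM=28
i=14 t=29 v=9: → [24,32); WM=28
i=15 t=30 v=2: → [24,32); WM=29
i=16 t=31 v=2: → [24,32); WM=30
i=17 t=24 v=5: DROP (t<30-1); WM=30
i=18 t=32 v=9: → [32,40); WM=31
i=19 t=33 v=8: → [32,40); WM=32; [24,32) fires=4
i=20 t=35 v=7: → [32,40); WM=34
i=21 t=37 v=4: → [32,40); WM=36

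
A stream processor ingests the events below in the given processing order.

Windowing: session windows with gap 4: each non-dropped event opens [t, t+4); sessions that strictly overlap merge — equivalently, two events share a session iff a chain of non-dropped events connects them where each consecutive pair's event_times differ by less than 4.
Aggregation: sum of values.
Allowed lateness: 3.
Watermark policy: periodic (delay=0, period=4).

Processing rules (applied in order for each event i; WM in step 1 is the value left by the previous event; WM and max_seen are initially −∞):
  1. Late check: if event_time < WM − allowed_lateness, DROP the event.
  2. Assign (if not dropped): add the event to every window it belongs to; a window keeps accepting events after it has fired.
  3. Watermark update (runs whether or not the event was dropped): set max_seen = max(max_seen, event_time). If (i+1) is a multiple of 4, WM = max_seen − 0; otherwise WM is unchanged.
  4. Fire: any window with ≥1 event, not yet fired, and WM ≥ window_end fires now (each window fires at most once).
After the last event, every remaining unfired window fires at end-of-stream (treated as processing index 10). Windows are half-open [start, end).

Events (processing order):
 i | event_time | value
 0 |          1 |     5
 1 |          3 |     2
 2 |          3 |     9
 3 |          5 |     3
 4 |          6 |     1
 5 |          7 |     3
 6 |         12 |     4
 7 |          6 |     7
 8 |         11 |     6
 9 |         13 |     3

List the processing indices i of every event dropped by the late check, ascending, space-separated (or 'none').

none

i=0 t=1 v=5: → [1,5); WM=−∞
i=1 t=3 v=2: → [1,7); WM=−∞
i=2 t=3 v=9: → [1,7); WM=−∞
i=3 t=5 v=3: → [1,9); WM=5
i=4 t=6 v=1: → [1,10); WM=5
i=5 t=7 v=3: → [1,11); WM=5
i=6 t=12 v=4: → [12,16); WM=5
i=7 t=6 v=7: → [1,11); WM=12
i=8 t=11 v=6: → [11,16); WM=12
i=9 t=13 v=3: → [11,17); WM=12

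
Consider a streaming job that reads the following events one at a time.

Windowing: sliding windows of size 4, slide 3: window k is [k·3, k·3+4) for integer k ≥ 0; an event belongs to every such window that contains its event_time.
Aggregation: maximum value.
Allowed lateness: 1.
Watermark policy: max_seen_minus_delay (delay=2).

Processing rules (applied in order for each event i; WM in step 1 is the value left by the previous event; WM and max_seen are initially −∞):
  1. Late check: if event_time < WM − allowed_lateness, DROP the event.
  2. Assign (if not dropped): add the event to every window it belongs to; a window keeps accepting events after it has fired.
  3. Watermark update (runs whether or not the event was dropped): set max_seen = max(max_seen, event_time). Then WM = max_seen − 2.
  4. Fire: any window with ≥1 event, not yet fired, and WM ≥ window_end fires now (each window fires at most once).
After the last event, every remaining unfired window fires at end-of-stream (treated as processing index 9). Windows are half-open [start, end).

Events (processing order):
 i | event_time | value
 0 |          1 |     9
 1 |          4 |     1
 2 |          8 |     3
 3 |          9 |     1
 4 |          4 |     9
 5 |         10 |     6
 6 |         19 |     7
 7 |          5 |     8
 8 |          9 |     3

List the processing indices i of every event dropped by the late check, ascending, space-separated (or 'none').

i=0 t=1 v=9: → [0,4); WM=-1
i=1 t=4 v=1: → [3,7); WM=2
i=2 t=8 v=3: → [6,10); WM=6; [0,4) fires=9
i=3 t=9 v=1: → [9,13),[6,10); WM=7; [3,7) fires=1
i=4 t=4 v=9: DROP (t<7-1); WM=7
i=5 t=10 v=6: → [9,13); WM=8
i=6 t=19 v=7: → [18,22); WM=17; [6,10) fires=3 [9,13) fires=6
i=7 t=5 v=8: DROP (t<17-1); WM=17
i=8 t=9 v=3: DROP (t<17-1); WM=17

4 7 8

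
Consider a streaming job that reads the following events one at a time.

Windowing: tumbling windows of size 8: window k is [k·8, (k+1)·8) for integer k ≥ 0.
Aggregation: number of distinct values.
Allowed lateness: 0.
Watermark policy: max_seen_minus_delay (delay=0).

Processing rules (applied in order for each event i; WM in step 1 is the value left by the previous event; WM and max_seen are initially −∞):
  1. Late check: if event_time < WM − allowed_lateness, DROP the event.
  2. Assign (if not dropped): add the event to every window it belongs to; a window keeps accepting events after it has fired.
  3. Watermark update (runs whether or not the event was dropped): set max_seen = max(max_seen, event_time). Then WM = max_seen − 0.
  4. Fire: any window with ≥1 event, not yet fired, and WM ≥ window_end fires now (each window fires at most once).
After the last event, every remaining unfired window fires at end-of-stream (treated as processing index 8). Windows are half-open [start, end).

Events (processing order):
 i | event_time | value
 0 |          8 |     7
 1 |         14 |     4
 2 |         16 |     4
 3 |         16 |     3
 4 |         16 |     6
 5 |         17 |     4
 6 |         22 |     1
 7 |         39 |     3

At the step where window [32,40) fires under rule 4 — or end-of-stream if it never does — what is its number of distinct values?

1

i=0 t=8 v=7: → [8,16); WM=8
i=1 t=14 v=4: → [8,16); WM=14
i=2 t=16 v=4: → [16,24); WM=16; [8,16) fires=2
i=3 t=16 v=3: → [16,24); WM=16
i=4 t=16 v=6: → [16,24); WM=16
i=5 t=17 v=4: → [16,24); WM=17
i=6 t=22 v=1: → [16,24); WM=22
i=7 t=39 v=3: → [32,40); WM=39; [16,24) fires=4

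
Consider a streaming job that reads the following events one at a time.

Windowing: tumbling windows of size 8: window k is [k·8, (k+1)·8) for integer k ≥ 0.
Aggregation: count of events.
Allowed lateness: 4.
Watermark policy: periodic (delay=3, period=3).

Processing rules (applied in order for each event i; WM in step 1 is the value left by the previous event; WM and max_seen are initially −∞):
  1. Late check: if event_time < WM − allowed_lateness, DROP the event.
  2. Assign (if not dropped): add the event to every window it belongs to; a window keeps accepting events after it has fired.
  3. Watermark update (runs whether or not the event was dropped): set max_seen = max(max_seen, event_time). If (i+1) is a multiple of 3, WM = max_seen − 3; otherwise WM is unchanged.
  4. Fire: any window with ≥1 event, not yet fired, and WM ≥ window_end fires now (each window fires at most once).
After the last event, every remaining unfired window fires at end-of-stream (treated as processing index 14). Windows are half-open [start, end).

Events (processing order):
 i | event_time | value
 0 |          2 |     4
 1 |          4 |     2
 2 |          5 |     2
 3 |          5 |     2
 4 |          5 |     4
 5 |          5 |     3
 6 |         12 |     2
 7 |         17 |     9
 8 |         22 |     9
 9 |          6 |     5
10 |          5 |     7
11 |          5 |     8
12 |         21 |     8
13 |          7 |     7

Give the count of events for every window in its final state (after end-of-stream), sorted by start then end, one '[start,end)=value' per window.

[0,8)=6 [8,16)=1 [16,24)=3

i=0 t=2 v=4: → [0,8); WM=−∞
i=1 t=4 v=2: → [0,8); WM=−∞
i=2 t=5 v=2: → [0,8); WM=2
i=3 t=5 v=2: → [0,8); WM=2
i=4 t=5 v=4: → [0,8); WM=2
i=5 t=5 v=3: → [0,8); WM=2
i=6 t=12 v=2: → [8,16); WM=2
i=7 t=17 v=9: → [16,24); WM=2
i=8 t=22 v=9: → [16,24); WM=19; [0,8) fires=6 [8,16) fires=1
i=9 t=6 v=5: DROP (t<19-4); WM=19
i=10 t=5 v=7: DROP (t<19-4); WM=19
i=11 t=5 v=8: DROP (t<19-4); WM=19
i=12 t=21 v=8: → [16,24); WM=19
i=13 t=7 v=7: DROP (t<19-4); WM=19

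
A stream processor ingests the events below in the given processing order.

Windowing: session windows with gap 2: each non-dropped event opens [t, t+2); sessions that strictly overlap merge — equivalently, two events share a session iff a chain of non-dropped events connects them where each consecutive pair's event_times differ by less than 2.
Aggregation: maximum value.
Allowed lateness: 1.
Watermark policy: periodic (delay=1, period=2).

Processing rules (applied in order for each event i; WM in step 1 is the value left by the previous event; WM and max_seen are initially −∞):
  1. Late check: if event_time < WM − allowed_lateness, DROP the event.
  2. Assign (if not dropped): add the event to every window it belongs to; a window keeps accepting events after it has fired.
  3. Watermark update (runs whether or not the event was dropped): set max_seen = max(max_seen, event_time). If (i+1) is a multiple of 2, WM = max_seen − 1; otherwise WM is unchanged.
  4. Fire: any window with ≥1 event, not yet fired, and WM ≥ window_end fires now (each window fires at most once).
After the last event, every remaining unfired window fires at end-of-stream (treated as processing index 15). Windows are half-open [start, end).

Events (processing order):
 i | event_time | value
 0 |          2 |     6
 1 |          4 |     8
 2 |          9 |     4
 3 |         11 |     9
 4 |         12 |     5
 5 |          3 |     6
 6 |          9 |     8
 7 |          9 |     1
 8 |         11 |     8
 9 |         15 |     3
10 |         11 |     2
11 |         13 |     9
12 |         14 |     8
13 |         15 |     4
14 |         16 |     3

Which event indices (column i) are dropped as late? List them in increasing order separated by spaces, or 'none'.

i=0 t=2 v=6: → [2,4); WM=−∞
i=1 t=4 v=8: → [4,6); WM=3
i=2 t=9 v=4: → [9,11); WM=3
i=3 t=11 v=9: → [11,13); WM=10
i=4 t=12 v=5: → [11,14); WM=10
i=5 t=3 v=6: DROP (t<10-1); WM=11
i=6 t=9 v=8: DROP (t<11-1); WM=11
i=7 t=9 v=1: DROP (t<11-1); WM=11
i=8 t=11 v=8: → [11,14); WM=11
i=9 t=15 v=3: → [15,17); WM=14
i=10 t=11 v=2: DROP (t<14-1); WM=14
i=11 t=13 v=9: → [11,15); WM=14
i=12 t=14 v=8: → [11,17); WM=14
i=13 t=15 v=4: → [11,17); WM=14
i=14 t=16 v=3: → [11,18); WM=14

5 6 7 10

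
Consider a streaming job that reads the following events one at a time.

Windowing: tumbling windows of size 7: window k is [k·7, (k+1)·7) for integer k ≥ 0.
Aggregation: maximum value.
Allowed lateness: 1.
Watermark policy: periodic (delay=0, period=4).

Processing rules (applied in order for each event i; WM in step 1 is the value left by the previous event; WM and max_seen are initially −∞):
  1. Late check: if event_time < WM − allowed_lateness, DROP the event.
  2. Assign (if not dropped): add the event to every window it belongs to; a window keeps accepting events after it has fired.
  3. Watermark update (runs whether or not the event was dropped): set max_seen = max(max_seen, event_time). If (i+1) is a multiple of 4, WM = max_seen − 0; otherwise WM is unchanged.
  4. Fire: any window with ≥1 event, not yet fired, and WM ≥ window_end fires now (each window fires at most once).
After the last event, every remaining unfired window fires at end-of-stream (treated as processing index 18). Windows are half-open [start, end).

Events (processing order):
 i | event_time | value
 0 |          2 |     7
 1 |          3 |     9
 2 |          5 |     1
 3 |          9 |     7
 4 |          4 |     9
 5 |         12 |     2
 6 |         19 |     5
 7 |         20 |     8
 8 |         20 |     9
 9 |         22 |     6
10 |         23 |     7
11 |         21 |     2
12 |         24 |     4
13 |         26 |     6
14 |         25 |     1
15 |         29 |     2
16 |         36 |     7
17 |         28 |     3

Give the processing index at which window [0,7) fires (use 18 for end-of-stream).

3

i=0 t=2 v=7: → [0,7); WM=−∞
i=1 t=3 v=9: → [0,7); WM=−∞
i=2 t=5 v=1: → [0,7); WM=−∞
i=3 t=9 v=7: → [7,14); WM=9; [0,7) fires=9
i=4 t=4 v=9: DROP (t<9-1); WM=9
i=5 t=12 v=2: → [7,14); WM=9
i=6 t=19 v=5: → [14,21); WM=9
i=7 t=20 v=8: → [14,21); WM=20; [7,14) fires=7
i=8 t=20 v=9: → [14,21); WM=20
i=9 t=22 v=6: → [21,28); WM=20
i=10 t=23 v=7: → [21,28); WM=20
i=11 t=21 v=2: → [21,28); WM=23; [14,21) fires=9
i=12 t=24 v=4: → [21,28); WM=23
i=13 t=26 v=6: → [21,28); WM=23
i=14 t=25 v=1: → [21,28); WM=23
i=15 t=29 v=2: → [28,35); WM=29; [21,28) fires=7
i=16 t=36 v=7: → [35,42); WM=29
i=17 t=28 v=3: → [28,35); WM=29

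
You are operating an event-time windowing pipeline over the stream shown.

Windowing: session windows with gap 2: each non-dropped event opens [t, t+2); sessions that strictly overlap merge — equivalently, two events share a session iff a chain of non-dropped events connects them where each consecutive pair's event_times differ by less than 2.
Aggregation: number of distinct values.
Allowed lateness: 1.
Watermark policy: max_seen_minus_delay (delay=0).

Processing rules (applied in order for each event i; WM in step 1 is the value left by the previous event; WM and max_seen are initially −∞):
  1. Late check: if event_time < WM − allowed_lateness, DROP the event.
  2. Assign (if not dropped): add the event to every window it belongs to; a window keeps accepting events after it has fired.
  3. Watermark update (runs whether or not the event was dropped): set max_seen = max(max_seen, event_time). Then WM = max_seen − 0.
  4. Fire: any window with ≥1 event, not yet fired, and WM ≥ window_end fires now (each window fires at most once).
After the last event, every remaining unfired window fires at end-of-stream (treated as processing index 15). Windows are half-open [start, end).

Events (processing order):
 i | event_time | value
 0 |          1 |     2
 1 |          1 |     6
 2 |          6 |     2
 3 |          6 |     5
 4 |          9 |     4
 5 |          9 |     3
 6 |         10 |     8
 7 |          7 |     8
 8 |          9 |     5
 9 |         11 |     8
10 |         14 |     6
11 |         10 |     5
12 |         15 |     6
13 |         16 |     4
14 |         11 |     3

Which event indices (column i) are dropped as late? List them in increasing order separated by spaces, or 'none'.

i=0 t=1 v=2: → [1,3); WM=1
i=1 t=1 v=6: → [1,3); WM=1
i=2 t=6 v=2: → [6,8); WM=6
i=3 t=6 v=5: → [6,8); WM=6
i=4 t=9 v=4: → [9,11); WM=9
i=5 t=9 v=3: → [9,11); WM=9
i=6 t=10 v=8: → [9,12); WM=10
i=7 t=7 v=8: DROP (t<10-1); WM=10
i=8 t=9 v=5: → [9,12); WM=10
i=9 t=11 v=8: → [9,13); WM=11
i=10 t=14 v=6: → [14,16); WM=14
i=11 t=10 v=5: DROP (t<14-1); WM=14
i=12 t=15 v=6: → [14,17); WM=15
i=13 t=16 v=4: → [14,18); WM=16
i=14 t=11 v=3: DROP (t<16-1); WM=16

7 11 14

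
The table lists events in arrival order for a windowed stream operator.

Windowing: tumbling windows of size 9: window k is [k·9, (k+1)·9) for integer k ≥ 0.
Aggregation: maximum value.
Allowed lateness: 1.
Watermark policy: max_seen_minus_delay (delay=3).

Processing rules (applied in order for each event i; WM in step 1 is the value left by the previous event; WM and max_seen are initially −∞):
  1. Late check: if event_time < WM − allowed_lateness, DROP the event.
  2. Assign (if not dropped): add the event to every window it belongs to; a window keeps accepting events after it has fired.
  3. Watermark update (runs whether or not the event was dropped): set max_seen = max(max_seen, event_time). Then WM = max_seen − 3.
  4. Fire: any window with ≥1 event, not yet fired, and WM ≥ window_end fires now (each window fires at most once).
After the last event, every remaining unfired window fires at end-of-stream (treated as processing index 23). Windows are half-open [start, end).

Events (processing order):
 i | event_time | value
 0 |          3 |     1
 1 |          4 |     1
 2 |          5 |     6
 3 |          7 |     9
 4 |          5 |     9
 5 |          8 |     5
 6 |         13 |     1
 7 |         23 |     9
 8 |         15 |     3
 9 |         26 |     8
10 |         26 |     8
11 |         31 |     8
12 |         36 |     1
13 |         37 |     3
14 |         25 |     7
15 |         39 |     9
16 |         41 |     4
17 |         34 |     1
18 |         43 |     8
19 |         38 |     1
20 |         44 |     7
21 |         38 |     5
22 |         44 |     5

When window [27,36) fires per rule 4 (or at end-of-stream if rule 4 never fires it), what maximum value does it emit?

i=0 t=3 v=1: → [0,9); WM=0
i=1 t=4 v=1: → [0,9); WM=1
i=2 t=5 v=6: → [0,9); WM=2
i=3 t=7 v=9: → [0,9); WM=4
i=4 t=5 v=9: → [0,9); WM=4
i=5 t=8 v=5: → [0,9); WM=5
i=6 t=13 v=1: → [9,18); WM=10; [0,9) fires=9
i=7 t=23 v=9: → [18,27); WM=20; [9,18) fires=1
i=8 t=15 v=3: DROP (t<20-1); WM=20
i=9 t=26 v=8: → [18,27); WM=23
i=10 t=26 v=8: → [18,27); WM=23
i=11 t=31 v=8: → [27,36); WM=28; [18,27) fires=9
i=12 t=36 v=1: → [36,45); WM=33
i=13 t=37 v=3: → [36,45); WM=34
i=14 t=25 v=7: DROP (t<34-1); WM=34
i=15 t=39 v=9: → [36,45); WM=36; [27,36) fires=8
i=16 t=41 v=4: → [36,45); WM=38
i=17 t=34 v=1: DROP (t<38-1); WM=38
i=18 t=43 v=8: → [36,45); WM=40
i=19 t=38 v=1: DROP (t<40-1); WM=40
i=20 t=44 v=7: → [36,45); WM=41
i=21 t=38 v=5: DROP (t<41-1); WM=41
i=22 t=44 v=5: → [36,45); WM=41

8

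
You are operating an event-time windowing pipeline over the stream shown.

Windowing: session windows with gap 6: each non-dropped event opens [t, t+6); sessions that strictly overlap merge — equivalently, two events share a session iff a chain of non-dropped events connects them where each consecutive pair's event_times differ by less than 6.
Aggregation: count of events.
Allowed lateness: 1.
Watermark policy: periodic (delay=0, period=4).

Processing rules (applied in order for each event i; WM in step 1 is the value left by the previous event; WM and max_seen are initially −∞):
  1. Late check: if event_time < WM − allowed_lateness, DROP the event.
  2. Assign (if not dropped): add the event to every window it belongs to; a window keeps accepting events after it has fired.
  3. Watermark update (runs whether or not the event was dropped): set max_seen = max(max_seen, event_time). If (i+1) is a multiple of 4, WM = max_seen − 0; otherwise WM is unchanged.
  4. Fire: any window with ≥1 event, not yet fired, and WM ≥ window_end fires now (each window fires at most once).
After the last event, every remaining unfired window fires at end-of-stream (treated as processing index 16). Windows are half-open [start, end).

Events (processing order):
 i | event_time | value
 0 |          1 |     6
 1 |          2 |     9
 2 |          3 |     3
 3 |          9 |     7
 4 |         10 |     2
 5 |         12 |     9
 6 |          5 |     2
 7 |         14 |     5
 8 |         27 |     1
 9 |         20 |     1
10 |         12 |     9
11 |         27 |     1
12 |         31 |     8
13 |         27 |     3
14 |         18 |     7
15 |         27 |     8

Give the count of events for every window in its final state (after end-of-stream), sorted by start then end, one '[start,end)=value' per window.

i=0 t=1 v=6: → [1,7); WM=−∞
i=1 t=2 v=9: → [1,8); WM=−∞
i=2 t=3 v=3: → [1,9); WM=−∞
i=3 t=9 v=7: → [9,15); WM=9
i=4 t=10 v=2: → [9,16); WM=9
i=5 t=12 v=9: → [9,18); WM=9
i=6 t=5 v=2: DROP (t<9-1); WM=9
i=7 t=14 v=5: → [9,20); WM=14
i=8 t=27 v=1: → [27,33); WM=14
i=9 t=20 v=1: → [20,26); WM=14
i=10 t=12 v=9: DROP (t<14-1); WM=14
i=11 t=27 v=1: → [27,33); WM=27
i=12 t=31 v=8: → [27,37); WM=27
i=13 t=27 v=3: → [27,37); WM=27
i=14 t=18 v=7: DROP (t<27-1); WM=27
i=15 t=27 v=8: → [27,37); WM=31

[1,9)=3 [9,20)=4 [20,26)=1 [27,37)=5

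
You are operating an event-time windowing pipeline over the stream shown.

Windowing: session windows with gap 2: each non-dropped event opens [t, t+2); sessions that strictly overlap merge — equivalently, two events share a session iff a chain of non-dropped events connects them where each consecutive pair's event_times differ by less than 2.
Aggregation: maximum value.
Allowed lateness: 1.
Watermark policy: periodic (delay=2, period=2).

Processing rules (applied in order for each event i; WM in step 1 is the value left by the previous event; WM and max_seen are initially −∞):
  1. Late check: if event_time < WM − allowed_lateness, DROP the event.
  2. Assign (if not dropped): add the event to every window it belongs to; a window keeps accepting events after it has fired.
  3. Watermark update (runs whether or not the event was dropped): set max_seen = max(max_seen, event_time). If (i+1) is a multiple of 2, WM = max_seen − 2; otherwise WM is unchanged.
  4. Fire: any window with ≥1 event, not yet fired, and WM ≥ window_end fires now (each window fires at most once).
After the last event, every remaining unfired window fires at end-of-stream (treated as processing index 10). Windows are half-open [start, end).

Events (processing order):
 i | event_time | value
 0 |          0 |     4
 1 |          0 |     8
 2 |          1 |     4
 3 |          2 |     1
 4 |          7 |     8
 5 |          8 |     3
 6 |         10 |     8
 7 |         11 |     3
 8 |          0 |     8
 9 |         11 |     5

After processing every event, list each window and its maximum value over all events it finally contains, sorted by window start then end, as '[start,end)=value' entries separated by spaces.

i=0 t=0 v=4: → [0,2); WM=−∞
i=1 t=0 v=8: → [0,2); WM=-2
i=2 t=1 v=4: → [0,3); WM=-2
i=3 t=2 v=1: → [0,4); WM=0
i=4 t=7 v=8: → [7,9); WM=0
i=5 t=8 v=3: → [7,10); WM=6
i=6 t=10 v=8: → [10,12); WM=6
i=7 t=11 v=3: → [10,13); WM=9
i=8 t=0 v=8: DROP (t<9-1); WM=9
i=9 t=11 v=5: → [10,13); WM=9

[0,4)=8 [7,10)=8 [10,13)=8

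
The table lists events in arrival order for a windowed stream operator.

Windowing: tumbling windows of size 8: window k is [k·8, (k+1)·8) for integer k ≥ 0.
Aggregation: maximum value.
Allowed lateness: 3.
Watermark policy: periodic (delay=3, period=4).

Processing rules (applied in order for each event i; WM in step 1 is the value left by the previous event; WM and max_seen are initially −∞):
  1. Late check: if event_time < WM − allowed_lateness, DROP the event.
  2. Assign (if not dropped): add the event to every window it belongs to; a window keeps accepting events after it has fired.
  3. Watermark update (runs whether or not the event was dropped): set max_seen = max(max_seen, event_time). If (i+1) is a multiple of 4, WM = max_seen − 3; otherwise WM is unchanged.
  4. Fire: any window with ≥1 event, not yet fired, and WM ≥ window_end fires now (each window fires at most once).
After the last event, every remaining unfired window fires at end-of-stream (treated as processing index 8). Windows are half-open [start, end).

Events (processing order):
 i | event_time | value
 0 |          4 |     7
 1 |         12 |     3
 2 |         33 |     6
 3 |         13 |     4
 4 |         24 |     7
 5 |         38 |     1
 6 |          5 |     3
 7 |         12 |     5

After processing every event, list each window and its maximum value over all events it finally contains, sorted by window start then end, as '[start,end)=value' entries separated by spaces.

i=0 t=4 v=7: → [0,8); WM=−∞
i=1 t=12 v=3: → [8,16); WM=−∞
i=2 t=33 v=6: → [32,40); WM=−∞
i=3 t=13 v=4: → [8,16); WM=30; [0,8) fires=7 [8,16) fires=4
i=4 t=24 v=7: DROP (t<30-3); WM=30
i=5 t=38 v=1: → [32,40); WM=30
i=6 t=5 v=3: DROP (t<30-3); WM=30
i=7 t=12 v=5: DROP (t<30-3); WM=35

[0,8)=7 [8,16)=4 [32,40)=6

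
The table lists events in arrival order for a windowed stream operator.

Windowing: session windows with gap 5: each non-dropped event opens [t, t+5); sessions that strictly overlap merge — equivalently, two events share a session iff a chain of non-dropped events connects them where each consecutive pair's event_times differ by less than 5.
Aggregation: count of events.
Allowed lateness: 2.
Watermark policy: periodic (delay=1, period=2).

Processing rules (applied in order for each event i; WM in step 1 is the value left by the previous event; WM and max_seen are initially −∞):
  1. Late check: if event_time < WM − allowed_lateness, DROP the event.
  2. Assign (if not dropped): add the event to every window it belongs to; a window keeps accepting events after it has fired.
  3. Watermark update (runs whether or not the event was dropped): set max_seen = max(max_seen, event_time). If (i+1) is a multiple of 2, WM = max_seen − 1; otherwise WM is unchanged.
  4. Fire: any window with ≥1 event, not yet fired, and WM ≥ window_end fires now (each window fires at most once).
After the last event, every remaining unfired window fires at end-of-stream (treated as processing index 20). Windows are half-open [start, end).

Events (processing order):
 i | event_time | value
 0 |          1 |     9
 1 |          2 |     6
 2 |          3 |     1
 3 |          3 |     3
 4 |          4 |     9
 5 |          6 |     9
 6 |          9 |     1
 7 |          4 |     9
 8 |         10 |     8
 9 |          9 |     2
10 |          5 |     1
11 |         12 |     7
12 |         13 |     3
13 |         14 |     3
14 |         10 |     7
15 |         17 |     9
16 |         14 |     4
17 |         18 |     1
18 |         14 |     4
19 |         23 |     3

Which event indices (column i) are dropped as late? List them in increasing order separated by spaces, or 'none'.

10 14 18

i=0 t=1 v=9: → [1,6); WM=−∞
i=1 t=2 v=6: → [1,7); WM=1
i=2 t=3 v=1: → [1,8); WM=1
i=3 t=3 v=3: → [1,8); WM=2
i=4 t=4 v=9: → [1,9); WM=2
i=5 t=6 v=9: → [1,11); WM=5
i=6 t=9 v=1: → [1,14); WM=5
i=7 t=4 v=9: → [1,14); WM=8
i=8 t=10 v=8: → [1,15); WM=8
i=9 t=9 v=2: → [1,15); WM=9
i=10 t=5 v=1: DROP (t<9-2); WM=9
i=11 t=12 v=7: → [1,17); WM=11
i=12 t=13 v=3: → [1,18); WM=11
i=13 t=14 v=3: → [1,19); WM=13
i=14 t=10 v=7: DROP (t<13-2); WM=13
i=15 t=17 v=9: → [1,22); WM=16
i=16 t=14 v=4: → [1,22); WM=16
i=17 t=18 v=1: → [1,23); WM=17
i=18 t=14 v=4: DROP (t<17-2); WM=17
i=19 t=23 v=3: → [23,28); WM=22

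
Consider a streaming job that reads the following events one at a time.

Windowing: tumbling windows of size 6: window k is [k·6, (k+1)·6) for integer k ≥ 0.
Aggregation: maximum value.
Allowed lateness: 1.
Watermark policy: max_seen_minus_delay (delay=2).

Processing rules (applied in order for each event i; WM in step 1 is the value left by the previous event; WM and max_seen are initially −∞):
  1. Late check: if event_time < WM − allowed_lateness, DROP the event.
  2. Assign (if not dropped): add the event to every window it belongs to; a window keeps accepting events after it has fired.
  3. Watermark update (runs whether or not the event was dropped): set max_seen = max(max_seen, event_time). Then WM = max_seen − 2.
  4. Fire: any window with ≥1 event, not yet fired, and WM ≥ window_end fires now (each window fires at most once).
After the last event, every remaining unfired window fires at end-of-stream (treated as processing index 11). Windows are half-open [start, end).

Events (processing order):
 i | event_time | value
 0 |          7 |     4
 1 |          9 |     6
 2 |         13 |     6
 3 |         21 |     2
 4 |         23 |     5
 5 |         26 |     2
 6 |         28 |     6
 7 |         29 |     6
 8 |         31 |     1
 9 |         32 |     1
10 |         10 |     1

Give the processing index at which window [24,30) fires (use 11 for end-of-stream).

9

i=0 t=7 v=4: → [6,12); WM=5
i=1 t=9 v=6: → [6,12); WM=7
i=2 t=13 v=6: → [12,18); WM=11
i=3 t=21 v=2: → [18,24); WM=19; [6,12) fires=6 [12,18) fires=6
i=4 t=23 v=5: → [18,24); WM=21
i=5 t=26 v=2: → [24,30); WM=24; [18,24) fires=5
i=6 t=28 v=6: → [24,30); WM=26
i=7 t=29 v=6: → [24,30); WM=27
i=8 t=31 v=1: → [30,36); WM=29
i=9 t=32 v=1: → [30,36); WM=30; [24,30) fires=6
i=10 t=10 v=1: DROP (t<30-1); WM=30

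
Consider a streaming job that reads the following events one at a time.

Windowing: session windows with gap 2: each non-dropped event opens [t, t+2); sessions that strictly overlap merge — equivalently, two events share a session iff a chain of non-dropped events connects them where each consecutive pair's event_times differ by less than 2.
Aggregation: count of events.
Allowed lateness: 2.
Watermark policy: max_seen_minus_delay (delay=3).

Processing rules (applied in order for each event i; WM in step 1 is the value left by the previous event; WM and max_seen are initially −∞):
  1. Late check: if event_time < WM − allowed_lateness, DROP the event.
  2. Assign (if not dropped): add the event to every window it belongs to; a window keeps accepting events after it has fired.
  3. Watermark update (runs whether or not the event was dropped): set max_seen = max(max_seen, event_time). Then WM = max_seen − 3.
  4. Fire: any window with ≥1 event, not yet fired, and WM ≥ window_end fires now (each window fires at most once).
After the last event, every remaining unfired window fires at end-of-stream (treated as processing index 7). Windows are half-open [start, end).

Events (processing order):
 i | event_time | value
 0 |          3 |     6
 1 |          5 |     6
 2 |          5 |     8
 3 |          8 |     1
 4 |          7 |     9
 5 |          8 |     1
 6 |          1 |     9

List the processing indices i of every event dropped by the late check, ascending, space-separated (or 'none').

i=0 t=3 v=6: → [3,5); WM=0
i=1 t=5 v=6: → [5,7); WM=2
i=2 t=5 v=8: → [5,7); WM=2
i=3 t=8 v=1: → [8,10); WM=5
i=4 t=7 v=9: → [7,10); WM=5
i=5 t=8 v=1: → [7,10); WM=5
i=6 t=1 v=9: DROP (t<5-2); WM=5

6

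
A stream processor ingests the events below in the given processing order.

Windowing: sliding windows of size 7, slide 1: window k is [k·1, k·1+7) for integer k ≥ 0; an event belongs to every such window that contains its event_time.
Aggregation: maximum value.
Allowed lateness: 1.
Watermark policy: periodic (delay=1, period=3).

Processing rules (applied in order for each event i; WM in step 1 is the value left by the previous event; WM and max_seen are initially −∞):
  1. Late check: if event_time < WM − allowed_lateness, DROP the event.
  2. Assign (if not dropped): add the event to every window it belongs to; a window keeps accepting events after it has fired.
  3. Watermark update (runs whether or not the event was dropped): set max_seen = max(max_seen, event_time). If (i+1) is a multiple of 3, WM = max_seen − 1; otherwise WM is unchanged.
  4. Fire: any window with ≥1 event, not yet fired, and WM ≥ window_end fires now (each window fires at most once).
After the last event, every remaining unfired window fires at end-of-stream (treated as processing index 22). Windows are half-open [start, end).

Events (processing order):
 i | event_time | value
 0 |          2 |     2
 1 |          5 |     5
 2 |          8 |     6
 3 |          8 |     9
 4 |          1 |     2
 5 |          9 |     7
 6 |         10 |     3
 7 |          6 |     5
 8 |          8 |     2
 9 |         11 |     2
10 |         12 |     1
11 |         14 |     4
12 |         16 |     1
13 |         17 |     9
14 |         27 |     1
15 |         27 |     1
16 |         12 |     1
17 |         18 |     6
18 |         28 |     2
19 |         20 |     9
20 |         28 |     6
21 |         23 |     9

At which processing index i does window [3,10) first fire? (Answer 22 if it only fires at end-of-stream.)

i=0 t=2 v=2: → [2,9),[1,8),[0,7); WM=−∞
i=1 t=5 v=5: → [5,12),[4,11),[3,10),[2,9),[1,8),[0,7); WM=−∞
i=2 t=8 v=6: → [8,15),[7,14),[6,13),[5,12),[4,11),[3,10),[2,9); WM=7; [0,7) fires=5
i=3 t=8 v=9: → [8,15),[7,14),[6,13),[5,12),[4,11),[3,10),[2,9); WM=7
i=4 t=1 v=2: DROP (t<7-1); WM=7
i=5 t=9 v=7: → [9,16),[8,15),[7,14),[6,13),[5,12),[4,11),[3,10); WM=8; [1,8) fires=5
i=6 t=10 v=3: → [10,17),[9,16),[8,15),[7,14),[6,13),[5,12),[4,11); WM=8
i=7 t=6 v=5: DROP (t<8-1); WM=8
i=8 t=8 v=2: → [8,15),[7,14),[6,13),[5,12),[4,11),[3,10),[2,9); WM=9; [2,9) fires=9
i=9 t=11 v=2: → [11,18),[10,17),[9,16),[8,15),[7,14),[6,13),[5,12); WM=9
i=10 t=12 v=1: → [12,19),[11,18),[10,17),[9,16),[8,15),[7,14),[6,13); WM=9
i=11 t=14 v=4: → [14,21),[13,20),[12,19),[11,18),[10,17),[9,16),[8,15); WM=13; [3,10) fires=9 [4,11) fires=9 [5,12) fires=9 [6,13) fires=9
i=12 t=16 v=1: → [16,23),[15,22),[14,21),[13,20),[12,19),[11,18),[10,17); WM=13
i=13 t=17 v=9: → [17,24),[16,23),[15,22),[14,21),[13,20),[12,19),[11,18); WM=13
i=14 t=27 v=1: → [27,34),[26,33),[25,32),[24,31),[23,30),[22,29),[21,28); WM=26; [7,14) fires=9 [8,15) fires=9 [9,16) fires=7 [10,17) fires=4 [11,18) fires=9 [12,19) fires=9 [13,20) fires=9 [14,21) fires=9 [15,22) fires=9 [16,23) fires=9 [17,24) fires=9
i=15 t=27 v=1: → [27,34),[26,33),[25,32),[24,31),[23,30),[22,29),[21,28); WM=26
i=16 t=12 v=1: DROP (t<26-1); WM=26
i=17 t=18 v=6: DROP (t<26-1); WM=26
i=18 t=28 v=2: → [28,35),[27,34),[26,33),[25,32),[24,31),[23,30),[22,29); WM=26
i=19 t=20 v=9: DROP (t<26-1); WM=26
i=20 t=28 v=6: → [28,35),[27,34),[26,33),[25,32),[24,31),[23,30),[22,29); WM=27
i=21 t=23 v=9: DROP (t<27-1); WM=27

11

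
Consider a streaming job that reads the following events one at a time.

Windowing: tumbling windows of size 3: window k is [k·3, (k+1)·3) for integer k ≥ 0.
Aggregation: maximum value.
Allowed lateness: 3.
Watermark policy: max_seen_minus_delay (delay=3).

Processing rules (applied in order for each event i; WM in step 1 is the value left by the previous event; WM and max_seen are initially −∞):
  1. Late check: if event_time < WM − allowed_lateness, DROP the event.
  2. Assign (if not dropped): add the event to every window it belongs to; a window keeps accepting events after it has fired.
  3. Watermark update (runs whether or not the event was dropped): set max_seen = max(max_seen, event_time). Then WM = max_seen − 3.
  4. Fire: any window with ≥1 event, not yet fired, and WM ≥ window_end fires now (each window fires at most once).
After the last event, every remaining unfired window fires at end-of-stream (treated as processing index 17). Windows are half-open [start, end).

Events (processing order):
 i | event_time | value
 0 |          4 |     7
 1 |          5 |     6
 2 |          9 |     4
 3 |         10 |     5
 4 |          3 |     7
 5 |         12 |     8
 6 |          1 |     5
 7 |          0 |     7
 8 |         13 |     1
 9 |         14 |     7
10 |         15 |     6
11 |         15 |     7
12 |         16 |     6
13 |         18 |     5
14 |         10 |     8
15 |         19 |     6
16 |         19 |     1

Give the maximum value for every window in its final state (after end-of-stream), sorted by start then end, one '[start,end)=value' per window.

i=0 t=4 v=7: → [3,6); WM=1
i=1 t=5 v=6: → [3,6); WM=2
i=2 t=9 v=4: → [9,12); WM=6; [3,6) fires=7
i=3 t=10 v=5: → [9,12); WM=7
i=4 t=3 v=7: DROP (t<7-3); WM=7
i=5 t=12 v=8: → [12,15); WM=9
i=6 t=1 v=5: DROP (t<9-3); WM=9
i=7 t=0 v=7: DROP (t<9-3); WM=9
i=8 t=13 v=1: → [12,15); WM=10
i=9 t=14 v=7: → [12,15); WM=11
i=10 t=15 v=6: → [15,18); WM=12; [9,12) fires=5
i=11 t=15 v=7: → [15,18); WM=12
i=12 t=16 v=6: → [15,18); WM=13
i=13 t=18 v=5: → [18,21); WM=15; [12,15) fires=8
i=14 t=10 v=8: DROP (t<15-3); WM=15
i=15 t=19 v=6: → [18,21); WM=16
i=16 t=19 v=1: → [18,21); WM=16

[3,6)=7 [9,12)=5 [12,15)=8 [15,18)=7 [18,21)=6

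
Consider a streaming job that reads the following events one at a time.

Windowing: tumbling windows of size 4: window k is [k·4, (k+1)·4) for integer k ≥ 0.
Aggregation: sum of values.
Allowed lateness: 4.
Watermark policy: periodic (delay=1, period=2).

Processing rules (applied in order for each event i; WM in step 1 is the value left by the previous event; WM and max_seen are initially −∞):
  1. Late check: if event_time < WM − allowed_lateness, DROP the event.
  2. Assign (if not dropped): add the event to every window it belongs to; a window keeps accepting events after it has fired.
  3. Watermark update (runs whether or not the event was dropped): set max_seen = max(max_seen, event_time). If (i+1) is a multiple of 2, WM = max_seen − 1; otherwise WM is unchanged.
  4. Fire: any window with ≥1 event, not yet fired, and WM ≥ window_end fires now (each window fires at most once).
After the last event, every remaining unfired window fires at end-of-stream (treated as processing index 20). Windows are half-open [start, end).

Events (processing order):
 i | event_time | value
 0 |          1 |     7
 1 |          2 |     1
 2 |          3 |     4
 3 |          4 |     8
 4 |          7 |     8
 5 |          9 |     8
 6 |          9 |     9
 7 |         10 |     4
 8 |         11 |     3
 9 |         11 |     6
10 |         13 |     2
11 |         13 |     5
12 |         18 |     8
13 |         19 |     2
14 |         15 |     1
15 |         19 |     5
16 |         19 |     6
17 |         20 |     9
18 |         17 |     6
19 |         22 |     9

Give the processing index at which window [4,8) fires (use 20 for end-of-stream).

5

i=0 t=1 v=7: → [0,4); WM=−∞
i=1 t=2 v=1: → [0,4); WM=1
i=2 t=3 v=4: → [0,4); WM=1
i=3 t=4 v=8: → [4,8); WM=3
i=4 t=7 v=8: → [4,8); WM=3
i=5 t=9 v=8: → [8,12); WM=8; [0,4) fires=12 [4,8) fires=16
i=6 t=9 v=9: → [8,12); WM=8
i=7 t=10 v=4: → [8,12); WM=9
i=8 t=11 v=3: → [8,12); WM=9
i=9 t=11 v=6: → [8,12); WM=10
i=10 t=13 v=2: → [12,16); WM=10
i=11 t=13 v=5: → [12,16); WM=12; [8,12) fires=30
i=12 t=18 v=8: → [16,20); WM=12
i=13 t=19 v=2: → [16,20); WM=18; [12,16) fires=7
i=14 t=15 v=1: → [12,16); WM=18
i=15 t=19 v=5: → [16,20); WM=18
i=16 t=19 v=6: → [16,20); WM=18
i=17 t=20 v=9: → [20,24); WM=19
i=18 t=17 v=6: → [16,20); WM=19
i=19 t=22 v=9: → [20,24); WM=21; [16,20) fires=27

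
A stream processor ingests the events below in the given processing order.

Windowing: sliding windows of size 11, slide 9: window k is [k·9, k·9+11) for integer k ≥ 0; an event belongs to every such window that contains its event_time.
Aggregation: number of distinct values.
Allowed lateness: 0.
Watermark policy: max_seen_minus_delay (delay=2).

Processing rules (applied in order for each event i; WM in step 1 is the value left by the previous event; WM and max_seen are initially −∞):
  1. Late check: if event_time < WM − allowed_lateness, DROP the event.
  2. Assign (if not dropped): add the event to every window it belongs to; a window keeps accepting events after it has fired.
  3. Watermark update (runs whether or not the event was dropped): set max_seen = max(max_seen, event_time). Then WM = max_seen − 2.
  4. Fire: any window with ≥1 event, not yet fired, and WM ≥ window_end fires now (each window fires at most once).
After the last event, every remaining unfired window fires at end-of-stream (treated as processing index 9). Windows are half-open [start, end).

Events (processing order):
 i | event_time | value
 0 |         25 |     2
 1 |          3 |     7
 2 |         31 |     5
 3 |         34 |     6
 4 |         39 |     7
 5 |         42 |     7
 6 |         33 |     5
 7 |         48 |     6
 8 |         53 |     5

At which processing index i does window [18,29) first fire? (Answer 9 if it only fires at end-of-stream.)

i=0 t=25 v=2: → [18,29); WM=23
i=1 t=3 v=7: DROP (t<23-0); WM=23
i=2 t=31 v=5: → [27,38); WM=29; [18,29) fires=1
i=3 t=34 v=6: → [27,38); WM=32
i=4 t=39 v=7: → [36,47); WM=37
i=5 t=42 v=7: → [36,47); WM=40; [27,38) fires=2
i=6 t=33 v=5: DROP (t<40-0); WM=40
i=7 t=48 v=6: → [45,56); WM=46
i=8 t=53 v=5: → [45,56); WM=51; [36,47) fires=1

2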